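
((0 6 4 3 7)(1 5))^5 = (1 5)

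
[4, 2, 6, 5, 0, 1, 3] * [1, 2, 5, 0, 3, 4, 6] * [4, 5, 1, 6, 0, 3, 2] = [6, 3, 2, 0, 5, 1, 4] 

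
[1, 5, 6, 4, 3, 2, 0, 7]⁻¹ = [6, 0, 5, 4, 3, 1, 2, 7]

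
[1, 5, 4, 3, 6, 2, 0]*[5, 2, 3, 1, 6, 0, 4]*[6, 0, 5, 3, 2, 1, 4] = [5, 6, 4, 0, 2, 3, 1]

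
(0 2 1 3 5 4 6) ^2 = (0 1 5 6 2 3 4) 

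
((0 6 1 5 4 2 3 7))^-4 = (0 4)(1 3)(2 6)(5 7)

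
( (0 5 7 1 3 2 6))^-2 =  (0 2 1 5 6 3 7)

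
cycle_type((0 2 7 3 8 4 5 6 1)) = 9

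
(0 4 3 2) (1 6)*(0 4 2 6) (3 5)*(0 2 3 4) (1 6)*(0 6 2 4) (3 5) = (0 5) (1 4 3) (2 6) 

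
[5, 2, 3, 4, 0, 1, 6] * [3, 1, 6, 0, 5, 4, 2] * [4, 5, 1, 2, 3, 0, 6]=[3, 6, 4, 0, 2, 5, 1]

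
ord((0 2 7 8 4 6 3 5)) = 8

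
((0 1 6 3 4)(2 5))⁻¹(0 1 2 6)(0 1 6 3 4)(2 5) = (1 6 5 3)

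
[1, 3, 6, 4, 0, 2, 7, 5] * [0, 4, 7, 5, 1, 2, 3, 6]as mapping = [0→4, 1→5, 2→3, 3→1, 4→0, 5→7, 6→6, 7→2]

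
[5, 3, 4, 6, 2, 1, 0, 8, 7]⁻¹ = [6, 5, 4, 1, 2, 0, 3, 8, 7]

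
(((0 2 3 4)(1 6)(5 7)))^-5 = (0 4 3 2)(1 6)(5 7)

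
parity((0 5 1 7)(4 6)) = even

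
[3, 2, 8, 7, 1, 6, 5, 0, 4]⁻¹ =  [7, 4, 1, 0, 8, 6, 5, 3, 2]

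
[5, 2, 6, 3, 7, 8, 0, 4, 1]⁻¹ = [6, 8, 1, 3, 7, 0, 2, 4, 5]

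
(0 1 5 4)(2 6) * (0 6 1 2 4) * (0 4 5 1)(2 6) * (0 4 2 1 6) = (1 6 5 2 4)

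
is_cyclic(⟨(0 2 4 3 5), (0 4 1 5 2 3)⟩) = no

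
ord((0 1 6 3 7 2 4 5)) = 8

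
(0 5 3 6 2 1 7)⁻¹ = (0 7 1 2 6 3 5)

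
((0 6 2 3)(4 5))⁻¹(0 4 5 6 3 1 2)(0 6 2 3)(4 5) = (0 1 3 6 5 4 2)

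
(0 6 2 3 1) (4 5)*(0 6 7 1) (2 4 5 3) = (0 7 1 6 4 3) 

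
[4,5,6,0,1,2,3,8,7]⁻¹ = [3,4,5,6,0,1,2,8,7]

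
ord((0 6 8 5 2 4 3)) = 7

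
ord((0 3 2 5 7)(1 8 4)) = 15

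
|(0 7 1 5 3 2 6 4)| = 8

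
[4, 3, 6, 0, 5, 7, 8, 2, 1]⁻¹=[3, 8, 7, 1, 0, 4, 2, 5, 6]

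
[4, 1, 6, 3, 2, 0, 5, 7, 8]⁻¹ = [5, 1, 4, 3, 0, 6, 2, 7, 8]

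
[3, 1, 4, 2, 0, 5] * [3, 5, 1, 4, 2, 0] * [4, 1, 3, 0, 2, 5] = [2, 5, 3, 1, 0, 4]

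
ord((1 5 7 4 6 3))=6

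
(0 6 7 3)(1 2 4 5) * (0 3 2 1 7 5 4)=(0 6 5 7 2)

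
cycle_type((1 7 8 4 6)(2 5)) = 2.5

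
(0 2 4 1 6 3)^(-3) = (0 1)(2 6)(3 4)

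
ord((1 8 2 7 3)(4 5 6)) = 15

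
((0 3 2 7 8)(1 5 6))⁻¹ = (0 8 7 2 3)(1 6 5)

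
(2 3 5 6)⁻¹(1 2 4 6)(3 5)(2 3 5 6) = (1 3 4 2)(5 6)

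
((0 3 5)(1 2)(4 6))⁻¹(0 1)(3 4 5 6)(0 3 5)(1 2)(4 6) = (0 4 5 6)(2 3)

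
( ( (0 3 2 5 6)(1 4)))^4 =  (0 6 5 2 3)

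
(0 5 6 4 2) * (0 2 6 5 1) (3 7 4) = (0 1) (3 7 4 6) 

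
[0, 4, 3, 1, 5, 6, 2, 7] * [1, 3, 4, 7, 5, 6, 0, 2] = [1, 5, 7, 3, 6, 0, 4, 2]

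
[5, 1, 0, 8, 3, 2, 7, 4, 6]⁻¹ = [2, 1, 5, 4, 7, 0, 8, 6, 3]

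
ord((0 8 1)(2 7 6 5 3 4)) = 6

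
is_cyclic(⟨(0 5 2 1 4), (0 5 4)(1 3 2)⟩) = no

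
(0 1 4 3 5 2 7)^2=(0 4 5 7 1 3 2)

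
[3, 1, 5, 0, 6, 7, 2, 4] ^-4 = [0, 1, 5, 3, 6, 7, 2, 4] 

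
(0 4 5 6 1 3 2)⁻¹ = (0 2 3 1 6 5 4)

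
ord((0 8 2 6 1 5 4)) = 7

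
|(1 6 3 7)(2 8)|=4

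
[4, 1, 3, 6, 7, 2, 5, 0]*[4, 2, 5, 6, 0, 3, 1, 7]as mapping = [0→0, 1→2, 2→6, 3→1, 4→7, 5→5, 6→3, 7→4]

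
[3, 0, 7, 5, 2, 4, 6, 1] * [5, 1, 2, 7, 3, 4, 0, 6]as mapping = [0→7, 1→5, 2→6, 3→4, 4→2, 5→3, 6→0, 7→1]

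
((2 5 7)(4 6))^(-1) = (2 7 5)(4 6)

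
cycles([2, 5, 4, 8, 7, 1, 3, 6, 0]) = (0 2 4 7 6 3 8)(1 5)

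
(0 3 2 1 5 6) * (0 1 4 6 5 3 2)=(0 2 4 6 1 3)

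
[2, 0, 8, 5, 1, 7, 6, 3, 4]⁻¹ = [1, 4, 0, 7, 8, 3, 6, 5, 2]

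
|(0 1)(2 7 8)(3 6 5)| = 6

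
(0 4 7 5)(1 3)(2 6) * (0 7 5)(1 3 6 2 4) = (0 1 6 4 5 7)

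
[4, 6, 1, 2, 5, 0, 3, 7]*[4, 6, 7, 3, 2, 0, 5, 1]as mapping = [0→2, 1→5, 2→6, 3→7, 4→0, 5→4, 6→3, 7→1]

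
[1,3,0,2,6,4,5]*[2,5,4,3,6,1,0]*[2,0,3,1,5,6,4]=[6,1,3,5,2,4,0]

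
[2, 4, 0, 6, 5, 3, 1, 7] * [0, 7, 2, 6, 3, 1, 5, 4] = [2, 3, 0, 5, 1, 6, 7, 4]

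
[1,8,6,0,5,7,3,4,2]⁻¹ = [3,0,8,6,7,4,2,5,1]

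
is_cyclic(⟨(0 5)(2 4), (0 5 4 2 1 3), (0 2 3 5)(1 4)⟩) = no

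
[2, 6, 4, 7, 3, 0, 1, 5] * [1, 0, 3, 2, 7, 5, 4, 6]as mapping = [0→3, 1→4, 2→7, 3→6, 4→2, 5→1, 6→0, 7→5]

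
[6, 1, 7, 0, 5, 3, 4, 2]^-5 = [0, 1, 7, 3, 4, 5, 6, 2]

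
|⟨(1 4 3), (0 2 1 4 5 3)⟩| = 720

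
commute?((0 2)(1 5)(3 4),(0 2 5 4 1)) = no:(0 2)(1 5)(3 4)*(0 2 5 4 1) = (0 5)(1 4 3),(0 2 5 4 1)*(0 2)(1 5)(3 4) = (1 2)(3 4 5)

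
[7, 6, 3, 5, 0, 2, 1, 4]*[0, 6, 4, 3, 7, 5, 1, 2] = [2, 1, 3, 5, 0, 4, 6, 7]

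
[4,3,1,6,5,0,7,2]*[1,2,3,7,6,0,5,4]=[6,7,2,5,0,1,4,3]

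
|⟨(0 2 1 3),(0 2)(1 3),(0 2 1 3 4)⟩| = 120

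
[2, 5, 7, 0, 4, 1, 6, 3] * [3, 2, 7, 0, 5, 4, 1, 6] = [7, 4, 6, 3, 5, 2, 1, 0]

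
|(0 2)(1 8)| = 2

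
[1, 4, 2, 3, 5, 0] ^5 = [1, 4, 2, 3, 5, 0] 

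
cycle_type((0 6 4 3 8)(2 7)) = 2.5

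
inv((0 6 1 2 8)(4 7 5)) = (0 8 2 1 6)(4 5 7)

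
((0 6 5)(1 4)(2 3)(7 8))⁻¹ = (0 5 6)(1 4)(2 3)(7 8)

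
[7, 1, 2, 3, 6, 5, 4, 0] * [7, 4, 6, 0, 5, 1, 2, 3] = [3, 4, 6, 0, 2, 1, 5, 7] 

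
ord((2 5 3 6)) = 4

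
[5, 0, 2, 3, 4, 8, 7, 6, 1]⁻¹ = [1, 8, 2, 3, 4, 0, 7, 6, 5]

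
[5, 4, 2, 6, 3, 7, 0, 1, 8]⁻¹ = [6, 7, 2, 4, 1, 0, 3, 5, 8]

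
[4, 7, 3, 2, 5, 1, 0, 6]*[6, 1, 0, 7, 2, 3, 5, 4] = [2, 4, 7, 0, 3, 1, 6, 5]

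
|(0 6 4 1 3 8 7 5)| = 8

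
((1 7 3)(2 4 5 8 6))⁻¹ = (1 3 7)(2 6 8 5 4)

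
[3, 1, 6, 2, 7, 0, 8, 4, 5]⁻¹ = [5, 1, 3, 0, 7, 8, 2, 4, 6]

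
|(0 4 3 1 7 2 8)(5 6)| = 14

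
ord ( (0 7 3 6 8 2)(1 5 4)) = 6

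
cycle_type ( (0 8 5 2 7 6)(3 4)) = 2.6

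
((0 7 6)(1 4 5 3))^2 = (0 6 7)(1 5)(3 4)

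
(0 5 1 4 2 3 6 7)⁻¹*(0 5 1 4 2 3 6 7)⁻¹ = (0 6 2 1)(3 4 5 7)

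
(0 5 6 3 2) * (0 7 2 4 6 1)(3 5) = (0 3 4 6 5 1)(2 7)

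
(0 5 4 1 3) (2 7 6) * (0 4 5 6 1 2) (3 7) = (0 6) (1 7) (2 3 4) 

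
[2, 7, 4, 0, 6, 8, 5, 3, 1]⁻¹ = [3, 8, 0, 7, 2, 6, 4, 1, 5]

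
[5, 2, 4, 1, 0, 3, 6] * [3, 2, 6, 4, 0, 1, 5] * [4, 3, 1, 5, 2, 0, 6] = [3, 6, 4, 1, 5, 2, 0]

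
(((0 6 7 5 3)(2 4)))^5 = (2 4)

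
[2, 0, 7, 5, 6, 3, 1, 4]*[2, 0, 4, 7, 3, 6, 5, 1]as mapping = [0→4, 1→2, 2→1, 3→6, 4→5, 5→7, 6→0, 7→3]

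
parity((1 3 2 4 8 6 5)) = even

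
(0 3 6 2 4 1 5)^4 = (0 4 3 1 6 5 2)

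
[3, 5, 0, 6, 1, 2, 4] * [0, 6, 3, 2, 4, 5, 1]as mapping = [0→2, 1→5, 2→0, 3→1, 4→6, 5→3, 6→4]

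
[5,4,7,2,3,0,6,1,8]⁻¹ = [5,7,3,4,1,0,6,2,8]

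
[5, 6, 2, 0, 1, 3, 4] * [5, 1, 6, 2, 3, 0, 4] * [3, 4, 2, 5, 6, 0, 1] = [3, 6, 1, 0, 4, 2, 5]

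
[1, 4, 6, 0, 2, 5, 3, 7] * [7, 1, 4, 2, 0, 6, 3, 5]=[1, 0, 3, 7, 4, 6, 2, 5]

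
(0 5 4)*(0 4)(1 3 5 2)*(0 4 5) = (0 2 1 3)(4 5)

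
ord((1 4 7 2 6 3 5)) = 7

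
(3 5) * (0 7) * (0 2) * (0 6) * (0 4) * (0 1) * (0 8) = (0 7 2 6 4 1 8)(3 5)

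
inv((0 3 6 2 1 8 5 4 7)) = (0 7 4 5 8 1 2 6 3)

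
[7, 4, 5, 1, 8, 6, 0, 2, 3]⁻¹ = [6, 3, 7, 8, 1, 2, 5, 0, 4]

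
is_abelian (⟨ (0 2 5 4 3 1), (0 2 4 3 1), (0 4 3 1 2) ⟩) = no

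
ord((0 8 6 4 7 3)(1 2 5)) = 6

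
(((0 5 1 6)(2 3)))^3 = (0 6 1 5)(2 3)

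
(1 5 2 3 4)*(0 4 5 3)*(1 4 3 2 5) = (0 3 1 2)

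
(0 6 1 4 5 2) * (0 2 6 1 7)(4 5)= (0 1 5 6 7)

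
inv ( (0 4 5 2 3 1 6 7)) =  (0 7 6 1 3 2 5 4)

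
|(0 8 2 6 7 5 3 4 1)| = 9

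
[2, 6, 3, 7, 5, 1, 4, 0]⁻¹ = [7, 5, 0, 2, 6, 4, 1, 3]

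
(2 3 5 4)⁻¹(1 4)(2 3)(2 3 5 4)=(1 2)(3 5)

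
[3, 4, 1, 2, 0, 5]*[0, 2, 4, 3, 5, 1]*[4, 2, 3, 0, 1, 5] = [0, 5, 3, 1, 4, 2]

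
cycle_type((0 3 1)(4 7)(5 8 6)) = 2.3^2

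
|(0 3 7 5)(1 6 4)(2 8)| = 12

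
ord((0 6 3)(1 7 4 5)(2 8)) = 12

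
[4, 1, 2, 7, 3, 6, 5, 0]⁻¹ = [7, 1, 2, 4, 0, 6, 5, 3]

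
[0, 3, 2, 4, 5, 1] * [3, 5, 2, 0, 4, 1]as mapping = [0→3, 1→0, 2→2, 3→4, 4→1, 5→5]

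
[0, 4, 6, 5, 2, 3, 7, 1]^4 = [0, 7, 4, 3, 1, 5, 2, 6]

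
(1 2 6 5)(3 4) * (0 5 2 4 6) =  (0 5 1 4 3 6 2)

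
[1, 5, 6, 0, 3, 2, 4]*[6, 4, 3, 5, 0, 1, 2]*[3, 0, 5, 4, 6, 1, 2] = [6, 0, 5, 2, 1, 4, 3]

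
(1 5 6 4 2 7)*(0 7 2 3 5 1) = (0 7)(3 5 6 4)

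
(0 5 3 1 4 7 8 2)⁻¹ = (0 2 8 7 4 1 3 5)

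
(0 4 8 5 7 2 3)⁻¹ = (0 3 2 7 5 8 4)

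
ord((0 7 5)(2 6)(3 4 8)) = 6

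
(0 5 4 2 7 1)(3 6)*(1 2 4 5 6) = (0 6 3 1)(2 7)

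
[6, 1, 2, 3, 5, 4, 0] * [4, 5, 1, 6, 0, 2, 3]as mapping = [0→3, 1→5, 2→1, 3→6, 4→2, 5→0, 6→4]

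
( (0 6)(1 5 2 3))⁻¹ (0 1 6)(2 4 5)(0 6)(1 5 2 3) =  (0 6 5)(2 3 4)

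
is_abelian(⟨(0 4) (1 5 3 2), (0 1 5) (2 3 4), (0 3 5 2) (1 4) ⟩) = no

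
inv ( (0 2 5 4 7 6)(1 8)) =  (0 6 7 4 5 2)(1 8)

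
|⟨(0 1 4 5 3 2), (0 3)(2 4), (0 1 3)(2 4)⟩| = 720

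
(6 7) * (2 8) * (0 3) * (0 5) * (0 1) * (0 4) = (0 3 5 1 4)(2 8)(6 7)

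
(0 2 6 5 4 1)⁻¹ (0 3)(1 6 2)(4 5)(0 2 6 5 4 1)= (0 5 6)(1 4)(2 3)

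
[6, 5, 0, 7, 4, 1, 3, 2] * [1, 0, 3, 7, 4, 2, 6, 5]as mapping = [0→6, 1→2, 2→1, 3→5, 4→4, 5→0, 6→7, 7→3]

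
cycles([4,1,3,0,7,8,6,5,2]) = (0 4 7 5 8 2 3)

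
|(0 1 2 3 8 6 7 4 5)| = 9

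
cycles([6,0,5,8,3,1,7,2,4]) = (0 6 7 2 5 1)(3 8 4)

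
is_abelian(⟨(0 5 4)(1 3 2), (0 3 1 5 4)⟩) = no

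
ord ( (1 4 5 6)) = 4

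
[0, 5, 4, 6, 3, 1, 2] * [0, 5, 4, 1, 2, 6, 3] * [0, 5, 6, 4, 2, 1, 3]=[0, 3, 6, 4, 5, 1, 2]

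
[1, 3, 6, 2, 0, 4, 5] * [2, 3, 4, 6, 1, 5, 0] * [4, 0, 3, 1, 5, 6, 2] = [1, 2, 4, 5, 3, 0, 6]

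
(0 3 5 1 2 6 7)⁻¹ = (0 7 6 2 1 5 3)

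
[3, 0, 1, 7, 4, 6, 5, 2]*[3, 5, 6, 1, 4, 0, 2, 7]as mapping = [0→1, 1→3, 2→5, 3→7, 4→4, 5→2, 6→0, 7→6]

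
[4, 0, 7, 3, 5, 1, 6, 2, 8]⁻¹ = [1, 5, 7, 3, 0, 4, 6, 2, 8]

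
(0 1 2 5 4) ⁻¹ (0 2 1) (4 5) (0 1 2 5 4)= (0 4) (1 5 2) 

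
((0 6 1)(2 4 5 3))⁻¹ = (0 1 6)(2 3 5 4)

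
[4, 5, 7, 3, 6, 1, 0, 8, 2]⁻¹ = [6, 5, 8, 3, 0, 1, 4, 2, 7]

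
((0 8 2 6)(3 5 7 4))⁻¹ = (0 6 2 8)(3 4 7 5)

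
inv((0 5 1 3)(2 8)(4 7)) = (0 3 1 5)(2 8)(4 7)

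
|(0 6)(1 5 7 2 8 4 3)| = 14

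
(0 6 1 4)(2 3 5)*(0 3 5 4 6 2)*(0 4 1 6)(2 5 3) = (0 5 4 2 3 1)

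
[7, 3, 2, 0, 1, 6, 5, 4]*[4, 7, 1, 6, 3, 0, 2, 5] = [5, 6, 1, 4, 7, 2, 0, 3]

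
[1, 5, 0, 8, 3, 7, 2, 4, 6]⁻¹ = [2, 0, 6, 4, 7, 1, 8, 5, 3]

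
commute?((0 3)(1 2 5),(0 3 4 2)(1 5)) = no:(0 3)(1 2 5) * (0 3 4 2)(1 5) = (0 4 2 1),(0 3 4 2)(1 5) * (0 3)(1 2 5) = (2 3 4 5)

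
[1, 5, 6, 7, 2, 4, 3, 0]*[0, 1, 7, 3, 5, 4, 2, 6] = [1, 4, 2, 6, 7, 5, 3, 0]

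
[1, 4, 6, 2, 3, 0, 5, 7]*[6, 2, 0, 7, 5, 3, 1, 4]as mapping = [0→2, 1→5, 2→1, 3→0, 4→7, 5→6, 6→3, 7→4]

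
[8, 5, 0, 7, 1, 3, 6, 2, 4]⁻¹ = [2, 4, 7, 5, 8, 1, 6, 3, 0]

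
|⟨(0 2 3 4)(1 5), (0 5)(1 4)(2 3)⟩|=72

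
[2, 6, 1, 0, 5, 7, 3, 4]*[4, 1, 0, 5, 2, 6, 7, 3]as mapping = [0→0, 1→7, 2→1, 3→4, 4→6, 5→3, 6→5, 7→2]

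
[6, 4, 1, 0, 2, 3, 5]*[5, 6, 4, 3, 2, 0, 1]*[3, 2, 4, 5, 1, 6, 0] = [2, 4, 0, 6, 1, 5, 3]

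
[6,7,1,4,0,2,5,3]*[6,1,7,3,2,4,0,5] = [0,5,1,2,6,7,4,3]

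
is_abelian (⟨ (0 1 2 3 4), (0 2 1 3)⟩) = no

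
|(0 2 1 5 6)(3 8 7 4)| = 20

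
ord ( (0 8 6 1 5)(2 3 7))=15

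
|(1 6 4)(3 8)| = 6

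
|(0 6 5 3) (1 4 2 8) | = 4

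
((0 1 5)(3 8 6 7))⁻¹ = (0 5 1)(3 7 6 8)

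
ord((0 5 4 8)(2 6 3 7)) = 4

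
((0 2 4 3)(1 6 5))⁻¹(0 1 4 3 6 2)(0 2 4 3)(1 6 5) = (0 5 4 2 6 3)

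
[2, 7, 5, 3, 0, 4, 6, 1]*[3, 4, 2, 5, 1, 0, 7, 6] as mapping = [0→2, 1→6, 2→0, 3→5, 4→3, 5→1, 6→7, 7→4] 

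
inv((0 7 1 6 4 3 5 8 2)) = (0 2 8 5 3 4 6 1 7)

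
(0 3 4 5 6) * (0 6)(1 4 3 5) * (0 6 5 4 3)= (0 4 1 3)(5 6)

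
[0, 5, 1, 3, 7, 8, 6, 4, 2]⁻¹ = [0, 2, 8, 3, 7, 1, 6, 4, 5]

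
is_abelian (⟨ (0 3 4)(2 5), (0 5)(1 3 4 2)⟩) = no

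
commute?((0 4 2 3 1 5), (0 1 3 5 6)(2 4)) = no:(0 4 2 3 1 5)*(0 1 3 5 6)(2 4) = (0 2 5 1 6), (0 1 3 5 6)(2 4)*(0 4 2 3 1 5) = (0 5 6 4 3)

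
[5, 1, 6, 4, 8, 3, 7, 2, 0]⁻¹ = [8, 1, 7, 5, 3, 0, 2, 6, 4]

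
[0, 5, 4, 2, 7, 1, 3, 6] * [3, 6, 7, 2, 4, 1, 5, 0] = [3, 1, 4, 7, 0, 6, 2, 5]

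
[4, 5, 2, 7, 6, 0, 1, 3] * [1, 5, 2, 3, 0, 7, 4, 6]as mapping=[0→0, 1→7, 2→2, 3→6, 4→4, 5→1, 6→5, 7→3]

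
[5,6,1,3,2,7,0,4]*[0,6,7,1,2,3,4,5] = [3,4,6,1,7,5,0,2]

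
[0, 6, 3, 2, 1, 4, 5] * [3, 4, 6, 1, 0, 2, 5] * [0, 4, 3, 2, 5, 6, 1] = [2, 6, 4, 1, 5, 0, 3]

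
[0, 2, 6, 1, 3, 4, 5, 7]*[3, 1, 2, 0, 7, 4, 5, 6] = [3, 2, 5, 1, 0, 7, 4, 6]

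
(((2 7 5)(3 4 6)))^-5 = (2 7 5)(3 4 6)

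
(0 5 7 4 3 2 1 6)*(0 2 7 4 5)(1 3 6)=(2 3 7 5 4 6)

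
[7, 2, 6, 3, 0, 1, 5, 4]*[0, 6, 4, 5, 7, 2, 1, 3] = [3, 4, 1, 5, 0, 6, 2, 7]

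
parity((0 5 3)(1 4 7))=even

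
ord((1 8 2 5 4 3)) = 6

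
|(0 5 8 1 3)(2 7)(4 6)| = 10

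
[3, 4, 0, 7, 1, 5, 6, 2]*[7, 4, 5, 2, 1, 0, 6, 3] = [2, 1, 7, 3, 4, 0, 6, 5]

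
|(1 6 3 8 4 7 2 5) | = 8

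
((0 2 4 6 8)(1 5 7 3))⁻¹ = (0 8 6 4 2)(1 3 7 5)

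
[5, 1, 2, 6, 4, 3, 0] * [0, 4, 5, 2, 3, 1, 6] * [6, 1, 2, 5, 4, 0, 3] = [1, 4, 0, 3, 5, 2, 6]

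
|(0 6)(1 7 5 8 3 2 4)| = 14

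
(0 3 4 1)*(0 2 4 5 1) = (0 3 5 1 2 4)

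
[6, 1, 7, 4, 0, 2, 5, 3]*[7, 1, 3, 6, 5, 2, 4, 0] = [4, 1, 0, 5, 7, 3, 2, 6]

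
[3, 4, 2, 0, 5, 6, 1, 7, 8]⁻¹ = [3, 6, 2, 0, 1, 4, 5, 7, 8]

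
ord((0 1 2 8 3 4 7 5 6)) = 9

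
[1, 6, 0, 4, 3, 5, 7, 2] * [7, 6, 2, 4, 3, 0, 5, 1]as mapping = [0→6, 1→5, 2→7, 3→3, 4→4, 5→0, 6→1, 7→2]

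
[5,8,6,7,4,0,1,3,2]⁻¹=[5,6,8,7,4,0,2,3,1]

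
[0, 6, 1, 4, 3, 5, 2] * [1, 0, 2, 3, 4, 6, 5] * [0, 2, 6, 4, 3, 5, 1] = [2, 5, 0, 3, 4, 1, 6]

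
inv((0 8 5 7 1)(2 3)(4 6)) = (0 1 7 5 8)(2 3)(4 6)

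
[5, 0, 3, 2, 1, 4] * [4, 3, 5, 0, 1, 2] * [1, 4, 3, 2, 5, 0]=[3, 5, 1, 0, 2, 4]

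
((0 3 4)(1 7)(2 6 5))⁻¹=(0 4 3)(1 7)(2 5 6)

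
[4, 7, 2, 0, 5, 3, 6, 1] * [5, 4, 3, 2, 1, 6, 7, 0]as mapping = [0→1, 1→0, 2→3, 3→5, 4→6, 5→2, 6→7, 7→4]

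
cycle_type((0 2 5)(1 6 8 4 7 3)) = 3.6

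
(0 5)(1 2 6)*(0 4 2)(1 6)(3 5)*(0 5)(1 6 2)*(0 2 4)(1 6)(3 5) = (0 5)(1 3 2)(4 6)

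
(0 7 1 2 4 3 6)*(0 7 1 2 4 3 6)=(0 1 4 6 7 2 3)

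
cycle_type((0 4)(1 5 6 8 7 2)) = 2.6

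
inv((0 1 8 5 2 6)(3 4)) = (0 6 2 5 8 1)(3 4)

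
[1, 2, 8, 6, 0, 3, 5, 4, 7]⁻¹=[4, 0, 1, 5, 7, 6, 3, 8, 2]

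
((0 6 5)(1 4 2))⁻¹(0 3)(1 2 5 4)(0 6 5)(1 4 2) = (0 2 4 1)(3 6)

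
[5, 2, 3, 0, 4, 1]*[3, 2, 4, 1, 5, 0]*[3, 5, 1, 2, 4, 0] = [3, 4, 5, 2, 0, 1]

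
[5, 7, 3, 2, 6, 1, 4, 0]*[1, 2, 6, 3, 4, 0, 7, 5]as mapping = [0→0, 1→5, 2→3, 3→6, 4→7, 5→2, 6→4, 7→1]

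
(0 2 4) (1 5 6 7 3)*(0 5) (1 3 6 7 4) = (0 2 1) (4 5 7 6) 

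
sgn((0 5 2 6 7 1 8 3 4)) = 1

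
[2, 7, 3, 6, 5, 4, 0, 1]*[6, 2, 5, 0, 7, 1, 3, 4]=[5, 4, 0, 3, 1, 7, 6, 2] 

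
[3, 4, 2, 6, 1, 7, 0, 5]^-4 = [6, 1, 2, 0, 4, 5, 3, 7]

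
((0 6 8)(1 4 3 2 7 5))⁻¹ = (0 8 6)(1 5 7 2 3 4)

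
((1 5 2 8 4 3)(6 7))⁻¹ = (1 3 4 8 2 5)(6 7)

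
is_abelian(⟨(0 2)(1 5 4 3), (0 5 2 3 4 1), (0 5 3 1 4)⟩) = no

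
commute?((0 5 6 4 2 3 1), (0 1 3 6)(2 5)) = no:(0 5 6 4 2 3 1) * (0 1 3 6)(2 5) = (0 2 6 4 5), (0 1 3 6)(2 5) * (0 5 6 4 2 3 1) = (2 6 5 3 4)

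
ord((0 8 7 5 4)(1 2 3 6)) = 20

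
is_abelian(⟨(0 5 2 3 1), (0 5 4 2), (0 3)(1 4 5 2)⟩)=no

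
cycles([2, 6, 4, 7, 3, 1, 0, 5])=(0 2 4 3 7 5 1 6)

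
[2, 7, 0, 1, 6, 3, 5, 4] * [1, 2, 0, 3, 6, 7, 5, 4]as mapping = [0→0, 1→4, 2→1, 3→2, 4→5, 5→3, 6→7, 7→6]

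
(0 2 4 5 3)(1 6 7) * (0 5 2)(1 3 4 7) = (1 6)(2 7 3 5 4)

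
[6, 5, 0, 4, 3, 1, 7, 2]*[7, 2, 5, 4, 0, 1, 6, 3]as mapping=[0→6, 1→1, 2→7, 3→0, 4→4, 5→2, 6→3, 7→5]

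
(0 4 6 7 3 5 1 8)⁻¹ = (0 8 1 5 3 7 6 4)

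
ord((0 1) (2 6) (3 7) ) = 2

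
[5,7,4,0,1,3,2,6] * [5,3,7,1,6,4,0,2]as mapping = [0→4,1→2,2→6,3→5,4→3,5→1,6→7,7→0]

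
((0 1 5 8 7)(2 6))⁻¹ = (0 7 8 5 1)(2 6)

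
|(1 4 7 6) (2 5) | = 4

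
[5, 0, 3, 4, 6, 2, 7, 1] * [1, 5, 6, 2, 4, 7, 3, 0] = [7, 1, 2, 4, 3, 6, 0, 5]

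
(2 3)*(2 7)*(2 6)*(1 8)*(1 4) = (1 8 4) (2 3 7 6) 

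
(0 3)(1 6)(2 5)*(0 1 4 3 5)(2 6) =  (0 5 6 4 3 1 2)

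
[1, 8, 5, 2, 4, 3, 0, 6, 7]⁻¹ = [6, 0, 3, 5, 4, 2, 7, 8, 1]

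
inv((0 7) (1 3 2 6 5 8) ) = (0 7) (1 8 5 6 2 3) 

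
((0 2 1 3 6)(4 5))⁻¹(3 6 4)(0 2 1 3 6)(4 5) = (0 5 6)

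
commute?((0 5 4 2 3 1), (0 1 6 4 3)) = no:(0 5 4 2 3 1) * (0 1 6 4 3) = (0 5 3 6 4 2), (0 1 6 4 3) * (0 5 4 2 3 1) = (1 6 2 3 5 4)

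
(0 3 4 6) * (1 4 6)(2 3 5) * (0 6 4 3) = (0 5 2)(1 3 4)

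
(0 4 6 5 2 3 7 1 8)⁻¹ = (0 8 1 7 3 2 5 6 4)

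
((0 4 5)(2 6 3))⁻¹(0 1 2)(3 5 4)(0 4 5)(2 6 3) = (0 5 2)(1 6 4)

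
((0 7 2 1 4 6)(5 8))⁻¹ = (0 6 4 1 2 7)(5 8)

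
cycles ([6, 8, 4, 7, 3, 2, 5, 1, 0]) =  (0 6 5 2 4 3 7 1 8)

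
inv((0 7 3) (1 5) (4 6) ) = (0 3 7) (1 5) (4 6) 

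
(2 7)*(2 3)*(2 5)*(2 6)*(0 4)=(0 4)(2 7 3 5 6)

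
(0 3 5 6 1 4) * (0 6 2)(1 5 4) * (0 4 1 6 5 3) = (1 6 3)(2 4 5)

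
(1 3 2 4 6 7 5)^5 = (1 7 4 3 5 6 2)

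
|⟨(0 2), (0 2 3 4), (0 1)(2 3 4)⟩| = 120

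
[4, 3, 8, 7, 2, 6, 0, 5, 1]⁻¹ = [6, 8, 4, 1, 0, 7, 5, 3, 2]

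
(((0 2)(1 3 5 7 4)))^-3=(0 2)(1 5 4 3 7)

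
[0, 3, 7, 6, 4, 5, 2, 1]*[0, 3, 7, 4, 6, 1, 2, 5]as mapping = [0→0, 1→4, 2→5, 3→2, 4→6, 5→1, 6→7, 7→3]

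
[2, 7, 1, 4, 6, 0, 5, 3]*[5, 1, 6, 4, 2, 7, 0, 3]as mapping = [0→6, 1→3, 2→1, 3→2, 4→0, 5→5, 6→7, 7→4]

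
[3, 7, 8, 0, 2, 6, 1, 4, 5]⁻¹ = [3, 6, 4, 0, 7, 8, 5, 1, 2]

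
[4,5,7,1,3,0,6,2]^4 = [5,3,2,4,0,1,6,7]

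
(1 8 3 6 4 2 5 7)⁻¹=(1 7 5 2 4 6 3 8)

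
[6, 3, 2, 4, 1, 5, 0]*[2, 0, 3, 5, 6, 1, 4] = [4, 5, 3, 6, 0, 1, 2]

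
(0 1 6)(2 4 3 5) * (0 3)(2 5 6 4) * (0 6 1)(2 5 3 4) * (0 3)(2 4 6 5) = (0 3 1 4 5)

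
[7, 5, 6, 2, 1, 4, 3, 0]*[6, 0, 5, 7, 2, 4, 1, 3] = [3, 4, 1, 5, 0, 2, 7, 6]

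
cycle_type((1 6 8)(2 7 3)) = 3^2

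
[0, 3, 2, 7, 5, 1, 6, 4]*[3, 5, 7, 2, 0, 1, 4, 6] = [3, 2, 7, 6, 1, 5, 4, 0]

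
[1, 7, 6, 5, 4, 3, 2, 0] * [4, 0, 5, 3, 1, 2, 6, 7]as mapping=[0→0, 1→7, 2→6, 3→2, 4→1, 5→3, 6→5, 7→4]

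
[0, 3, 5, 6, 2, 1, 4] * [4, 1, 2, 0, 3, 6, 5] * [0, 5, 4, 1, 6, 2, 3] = [6, 0, 3, 2, 4, 5, 1] 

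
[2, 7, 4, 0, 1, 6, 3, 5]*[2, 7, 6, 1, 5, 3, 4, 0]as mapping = [0→6, 1→0, 2→5, 3→2, 4→7, 5→4, 6→1, 7→3]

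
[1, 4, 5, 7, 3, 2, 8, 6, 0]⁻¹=[8, 0, 5, 4, 1, 2, 7, 3, 6]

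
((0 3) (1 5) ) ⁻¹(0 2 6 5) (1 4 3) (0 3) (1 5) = (0 5 4) (1 3 2 6) 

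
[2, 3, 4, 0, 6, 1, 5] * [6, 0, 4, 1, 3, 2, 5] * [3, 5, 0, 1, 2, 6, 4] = [2, 5, 1, 4, 6, 3, 0]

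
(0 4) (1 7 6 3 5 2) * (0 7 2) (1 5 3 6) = (0 4 7 1 2 5) 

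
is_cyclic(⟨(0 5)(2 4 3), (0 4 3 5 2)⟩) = no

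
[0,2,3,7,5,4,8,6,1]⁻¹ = [0,8,1,2,5,4,7,3,6]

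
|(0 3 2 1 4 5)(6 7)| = 6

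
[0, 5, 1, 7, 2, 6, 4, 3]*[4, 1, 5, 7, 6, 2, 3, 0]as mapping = [0→4, 1→2, 2→1, 3→0, 4→5, 5→3, 6→6, 7→7]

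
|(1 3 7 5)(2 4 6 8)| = 4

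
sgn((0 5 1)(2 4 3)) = 1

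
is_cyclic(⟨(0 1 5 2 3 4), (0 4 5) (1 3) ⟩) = no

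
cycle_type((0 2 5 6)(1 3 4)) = 3.4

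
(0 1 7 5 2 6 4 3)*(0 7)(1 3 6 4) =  (0 3 7 5 2 4 6 1)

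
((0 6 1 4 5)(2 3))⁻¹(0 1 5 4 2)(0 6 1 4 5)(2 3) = (0 5 3 6 4)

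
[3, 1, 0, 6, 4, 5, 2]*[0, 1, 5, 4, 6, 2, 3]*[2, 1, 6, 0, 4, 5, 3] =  [4, 1, 2, 0, 3, 6, 5]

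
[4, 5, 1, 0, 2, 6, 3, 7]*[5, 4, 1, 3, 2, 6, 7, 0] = [2, 6, 4, 5, 1, 7, 3, 0]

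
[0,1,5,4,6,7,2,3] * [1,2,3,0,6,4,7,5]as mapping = [0→1,1→2,2→4,3→6,4→7,5→5,6→3,7→0]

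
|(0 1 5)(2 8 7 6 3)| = 15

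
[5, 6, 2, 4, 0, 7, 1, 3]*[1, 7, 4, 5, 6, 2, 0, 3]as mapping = [0→2, 1→0, 2→4, 3→6, 4→1, 5→3, 6→7, 7→5]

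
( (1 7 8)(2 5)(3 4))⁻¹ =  (1 8 7)(2 5)(3 4)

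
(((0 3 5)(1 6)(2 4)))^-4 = (0 5 3)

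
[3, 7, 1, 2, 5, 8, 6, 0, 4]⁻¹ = [7, 2, 3, 0, 8, 4, 6, 1, 5]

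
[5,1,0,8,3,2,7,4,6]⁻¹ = [2,1,5,4,7,0,8,6,3]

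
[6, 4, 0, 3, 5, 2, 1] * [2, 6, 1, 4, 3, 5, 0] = [0, 3, 2, 4, 5, 1, 6]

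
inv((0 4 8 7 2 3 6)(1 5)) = (0 6 3 2 7 8 4)(1 5)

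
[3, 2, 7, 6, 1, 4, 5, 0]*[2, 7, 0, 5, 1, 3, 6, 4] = [5, 0, 4, 6, 7, 1, 3, 2]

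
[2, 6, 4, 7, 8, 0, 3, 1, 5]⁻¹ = [5, 7, 0, 6, 2, 8, 1, 3, 4]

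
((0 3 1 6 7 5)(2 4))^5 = (0 5 7 6 1 3)(2 4)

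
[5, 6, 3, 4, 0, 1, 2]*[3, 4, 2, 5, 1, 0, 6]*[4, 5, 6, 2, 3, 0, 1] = [4, 1, 0, 5, 2, 3, 6]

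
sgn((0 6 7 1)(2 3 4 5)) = 1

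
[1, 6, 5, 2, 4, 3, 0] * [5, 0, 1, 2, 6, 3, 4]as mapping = [0→0, 1→4, 2→3, 3→1, 4→6, 5→2, 6→5]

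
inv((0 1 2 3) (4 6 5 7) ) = (0 3 2 1) (4 7 5 6) 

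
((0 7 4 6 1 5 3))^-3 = (0 1 7 5 4 3 6)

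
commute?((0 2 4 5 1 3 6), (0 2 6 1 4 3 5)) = no:(0 2 4 5 1 3 6) * (0 2 6 1 4 3 5) = (0 6 2 3 1 5 4), (0 2 6 1 4 3 5) * (0 2 4 5 1 3 6) = (0 4 6 3 1 5 2)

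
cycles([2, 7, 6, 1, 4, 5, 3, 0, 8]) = (0 2 6 3 1 7)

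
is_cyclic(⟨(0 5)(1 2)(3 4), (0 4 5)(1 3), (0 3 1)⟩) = no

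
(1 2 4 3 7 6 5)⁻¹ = (1 5 6 7 3 4 2)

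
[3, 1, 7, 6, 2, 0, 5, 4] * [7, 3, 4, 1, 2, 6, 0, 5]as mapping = [0→1, 1→3, 2→5, 3→0, 4→4, 5→7, 6→6, 7→2]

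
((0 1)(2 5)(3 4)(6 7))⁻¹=(0 1)(2 5)(3 4)(6 7)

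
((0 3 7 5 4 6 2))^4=(0 4 3 6 7 2 5)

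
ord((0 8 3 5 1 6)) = 6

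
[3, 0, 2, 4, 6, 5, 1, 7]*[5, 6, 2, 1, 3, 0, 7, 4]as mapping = [0→1, 1→5, 2→2, 3→3, 4→7, 5→0, 6→6, 7→4]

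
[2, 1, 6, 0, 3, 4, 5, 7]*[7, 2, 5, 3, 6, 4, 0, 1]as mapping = [0→5, 1→2, 2→0, 3→7, 4→3, 5→6, 6→4, 7→1]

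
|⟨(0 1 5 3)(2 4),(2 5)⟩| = 72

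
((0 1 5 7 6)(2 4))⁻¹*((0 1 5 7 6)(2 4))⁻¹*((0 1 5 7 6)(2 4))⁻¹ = (0 5 6 1 7)(2 4)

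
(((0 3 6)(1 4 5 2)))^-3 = (1 4 5 2)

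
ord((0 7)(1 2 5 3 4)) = 10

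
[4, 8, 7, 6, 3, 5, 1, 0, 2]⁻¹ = [7, 6, 8, 4, 0, 5, 3, 2, 1]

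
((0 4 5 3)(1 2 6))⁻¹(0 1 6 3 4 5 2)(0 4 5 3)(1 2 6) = (0 5 3 6 4 2 1)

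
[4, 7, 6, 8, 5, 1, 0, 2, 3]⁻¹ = [6, 5, 7, 8, 0, 4, 2, 1, 3]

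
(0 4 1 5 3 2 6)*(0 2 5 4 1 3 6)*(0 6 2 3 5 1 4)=(0 4 5 2 6 3 1)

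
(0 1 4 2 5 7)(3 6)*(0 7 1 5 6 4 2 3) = (0 5 1 2 6)(3 4)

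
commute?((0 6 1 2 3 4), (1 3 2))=no:(0 6 1 2 3 4) * (1 3 2)=(0 6 3 4), (1 3 2) * (0 6 1 2 3 4)=(0 6 1 4)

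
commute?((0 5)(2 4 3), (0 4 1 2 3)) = no:(0 5)(2 4 3) * (0 4 1 2 3) = (0 5 4)(1 2), (0 4 1 2 3) * (0 5)(2 4 3) = (0 3 5)(1 4)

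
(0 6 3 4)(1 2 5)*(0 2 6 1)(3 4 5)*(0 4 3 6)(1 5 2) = (0 5 4 1)(2 6 3)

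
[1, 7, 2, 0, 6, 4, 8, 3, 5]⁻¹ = [3, 0, 2, 7, 5, 8, 4, 1, 6]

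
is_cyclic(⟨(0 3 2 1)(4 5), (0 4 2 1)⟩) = no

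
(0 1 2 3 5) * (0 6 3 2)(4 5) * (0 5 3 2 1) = (1 5 6 2)(3 4)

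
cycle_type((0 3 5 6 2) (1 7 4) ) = 3.5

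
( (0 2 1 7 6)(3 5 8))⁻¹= (0 6 7 1 2)(3 8 5)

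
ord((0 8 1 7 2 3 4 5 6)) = 9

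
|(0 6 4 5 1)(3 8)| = 10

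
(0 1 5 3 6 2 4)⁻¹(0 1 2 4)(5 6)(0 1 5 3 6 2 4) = (0 1 5 4)(2 3)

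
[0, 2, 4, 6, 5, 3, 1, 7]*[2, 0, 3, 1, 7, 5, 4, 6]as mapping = [0→2, 1→3, 2→7, 3→4, 4→5, 5→1, 6→0, 7→6]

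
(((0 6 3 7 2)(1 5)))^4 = (0 2 7 3 6)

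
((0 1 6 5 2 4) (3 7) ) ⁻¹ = (0 4 2 5 6 1) (3 7) 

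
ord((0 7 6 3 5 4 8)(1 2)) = 14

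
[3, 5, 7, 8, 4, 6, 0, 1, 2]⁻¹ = [6, 7, 8, 0, 4, 1, 5, 2, 3]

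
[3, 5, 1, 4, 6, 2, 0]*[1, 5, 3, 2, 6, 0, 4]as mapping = [0→2, 1→0, 2→5, 3→6, 4→4, 5→3, 6→1]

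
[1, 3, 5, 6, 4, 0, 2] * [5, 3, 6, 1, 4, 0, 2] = [3, 1, 0, 2, 4, 5, 6]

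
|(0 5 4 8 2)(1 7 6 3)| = 20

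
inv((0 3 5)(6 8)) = (0 5 3)(6 8)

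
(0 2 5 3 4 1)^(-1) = (0 1 4 3 5 2)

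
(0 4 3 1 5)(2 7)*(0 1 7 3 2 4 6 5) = (0 6 5 1)(2 3 7 4)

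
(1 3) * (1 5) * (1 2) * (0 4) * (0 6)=(0 4 6)(1 3 5 2)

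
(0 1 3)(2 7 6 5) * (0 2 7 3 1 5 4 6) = (0 5 7)(2 3)(4 6)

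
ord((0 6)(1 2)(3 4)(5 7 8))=6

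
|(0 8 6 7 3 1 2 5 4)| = 9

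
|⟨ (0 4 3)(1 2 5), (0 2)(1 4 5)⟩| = 720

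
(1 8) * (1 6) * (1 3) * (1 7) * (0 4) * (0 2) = (0 4 2)(1 8 6 3 7)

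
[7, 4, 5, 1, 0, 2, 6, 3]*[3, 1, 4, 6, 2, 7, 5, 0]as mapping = [0→0, 1→2, 2→7, 3→1, 4→3, 5→4, 6→5, 7→6]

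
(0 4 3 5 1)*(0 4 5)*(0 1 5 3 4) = (0 3 1)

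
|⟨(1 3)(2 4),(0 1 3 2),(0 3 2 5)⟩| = 120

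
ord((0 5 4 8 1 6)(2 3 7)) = 6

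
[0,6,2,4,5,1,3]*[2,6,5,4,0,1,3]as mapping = [0→2,1→3,2→5,3→0,4→1,5→6,6→4]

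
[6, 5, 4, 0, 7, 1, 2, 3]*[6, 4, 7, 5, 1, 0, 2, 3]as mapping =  [0→2, 1→0, 2→1, 3→6, 4→3, 5→4, 6→7, 7→5]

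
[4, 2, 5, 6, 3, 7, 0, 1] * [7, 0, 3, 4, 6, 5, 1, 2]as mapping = [0→6, 1→3, 2→5, 3→1, 4→4, 5→2, 6→7, 7→0]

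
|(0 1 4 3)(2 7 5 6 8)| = 20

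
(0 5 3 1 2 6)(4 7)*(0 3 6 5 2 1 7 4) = (0 2 5 6 3 7)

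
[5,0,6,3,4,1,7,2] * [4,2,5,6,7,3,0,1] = [3,4,0,6,7,2,1,5]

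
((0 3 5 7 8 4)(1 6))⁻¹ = (0 4 8 7 5 3)(1 6)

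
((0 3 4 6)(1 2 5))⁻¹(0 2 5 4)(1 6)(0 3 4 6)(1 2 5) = (0 2)(1 6 3 5)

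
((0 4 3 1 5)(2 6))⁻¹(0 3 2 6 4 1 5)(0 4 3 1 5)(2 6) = (0 4 1 6 2 3 5)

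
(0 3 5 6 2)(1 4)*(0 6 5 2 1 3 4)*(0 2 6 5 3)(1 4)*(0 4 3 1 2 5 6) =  (0 2 6 3)(1 5)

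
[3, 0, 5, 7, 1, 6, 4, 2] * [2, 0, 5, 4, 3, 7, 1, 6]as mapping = [0→4, 1→2, 2→7, 3→6, 4→0, 5→1, 6→3, 7→5]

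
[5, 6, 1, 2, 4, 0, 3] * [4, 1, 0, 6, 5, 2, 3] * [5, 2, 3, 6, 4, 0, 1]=[3, 6, 2, 5, 0, 4, 1]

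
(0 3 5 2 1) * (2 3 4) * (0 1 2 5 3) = (0 4 5)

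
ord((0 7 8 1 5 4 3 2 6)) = 9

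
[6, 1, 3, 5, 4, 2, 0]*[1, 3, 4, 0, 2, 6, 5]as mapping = [0→5, 1→3, 2→0, 3→6, 4→2, 5→4, 6→1]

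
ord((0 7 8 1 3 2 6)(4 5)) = 14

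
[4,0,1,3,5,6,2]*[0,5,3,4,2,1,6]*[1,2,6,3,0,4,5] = [6,1,4,0,2,5,3]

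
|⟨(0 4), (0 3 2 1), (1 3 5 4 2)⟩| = 720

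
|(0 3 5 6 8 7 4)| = 7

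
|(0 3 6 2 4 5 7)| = 7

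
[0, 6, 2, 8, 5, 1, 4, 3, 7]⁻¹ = [0, 5, 2, 7, 6, 4, 1, 8, 3]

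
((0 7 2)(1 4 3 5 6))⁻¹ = (0 2 7)(1 6 5 3 4)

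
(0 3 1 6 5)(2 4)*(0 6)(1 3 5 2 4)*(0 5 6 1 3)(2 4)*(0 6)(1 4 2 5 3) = (1 3 6 2)(4 5)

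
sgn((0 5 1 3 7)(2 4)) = -1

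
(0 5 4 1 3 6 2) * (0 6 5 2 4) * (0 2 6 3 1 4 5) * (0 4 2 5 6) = (2 3 4)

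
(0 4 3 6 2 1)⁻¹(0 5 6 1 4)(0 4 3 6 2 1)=(0 3 4 5 2)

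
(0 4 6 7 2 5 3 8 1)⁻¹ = (0 1 8 3 5 2 7 6 4)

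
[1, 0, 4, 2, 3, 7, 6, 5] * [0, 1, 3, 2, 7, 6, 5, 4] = [1, 0, 7, 3, 2, 4, 5, 6]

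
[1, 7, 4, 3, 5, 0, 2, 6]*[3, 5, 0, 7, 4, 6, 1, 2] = [5, 2, 4, 7, 6, 3, 0, 1]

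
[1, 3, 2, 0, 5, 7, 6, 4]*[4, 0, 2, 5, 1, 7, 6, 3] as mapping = [0→0, 1→5, 2→2, 3→4, 4→7, 5→3, 6→6, 7→1] 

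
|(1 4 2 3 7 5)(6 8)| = 6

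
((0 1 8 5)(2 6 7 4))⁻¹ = (0 5 8 1)(2 4 7 6)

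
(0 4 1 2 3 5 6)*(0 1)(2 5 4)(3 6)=(0 2 6 1 5 3 4)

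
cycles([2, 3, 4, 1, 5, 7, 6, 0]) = (0 2 4 5 7)(1 3)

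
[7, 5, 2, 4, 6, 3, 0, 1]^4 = [3, 6, 2, 7, 1, 0, 5, 4]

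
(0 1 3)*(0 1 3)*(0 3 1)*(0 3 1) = ()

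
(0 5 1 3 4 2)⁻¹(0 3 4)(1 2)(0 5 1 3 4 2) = (0 3)(2 5 4)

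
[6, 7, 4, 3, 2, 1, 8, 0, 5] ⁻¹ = [7, 5, 4, 3, 2, 8, 0, 1, 6] 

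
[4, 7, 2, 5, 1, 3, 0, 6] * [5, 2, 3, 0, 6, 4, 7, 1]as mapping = [0→6, 1→1, 2→3, 3→4, 4→2, 5→0, 6→5, 7→7]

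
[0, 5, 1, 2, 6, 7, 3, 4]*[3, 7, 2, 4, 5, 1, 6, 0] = [3, 1, 7, 2, 6, 0, 4, 5]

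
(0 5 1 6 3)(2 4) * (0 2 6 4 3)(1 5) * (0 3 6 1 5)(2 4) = (0 5)(1 2 6 3 4)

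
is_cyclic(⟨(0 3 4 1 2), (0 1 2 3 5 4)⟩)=no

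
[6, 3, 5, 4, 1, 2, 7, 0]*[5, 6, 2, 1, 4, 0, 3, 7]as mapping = [0→3, 1→1, 2→0, 3→4, 4→6, 5→2, 6→7, 7→5]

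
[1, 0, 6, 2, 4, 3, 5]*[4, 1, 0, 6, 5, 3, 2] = [1, 4, 2, 0, 5, 6, 3]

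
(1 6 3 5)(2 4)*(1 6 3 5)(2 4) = (1 3)(5 6)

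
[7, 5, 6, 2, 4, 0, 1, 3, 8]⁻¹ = [5, 6, 3, 7, 4, 1, 2, 0, 8]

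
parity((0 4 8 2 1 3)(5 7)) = even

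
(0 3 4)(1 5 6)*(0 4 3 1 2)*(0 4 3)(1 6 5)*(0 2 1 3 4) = (0 6 1 3 2)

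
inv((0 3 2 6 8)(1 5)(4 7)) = (0 8 6 2 3)(1 5)(4 7)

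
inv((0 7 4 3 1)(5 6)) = (0 1 3 4 7)(5 6)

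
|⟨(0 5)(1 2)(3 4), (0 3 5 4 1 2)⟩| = 120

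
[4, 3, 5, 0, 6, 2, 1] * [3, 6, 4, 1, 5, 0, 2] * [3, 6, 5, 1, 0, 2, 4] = [2, 6, 3, 1, 5, 0, 4]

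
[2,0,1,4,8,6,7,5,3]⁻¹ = [1,2,0,8,3,7,5,6,4]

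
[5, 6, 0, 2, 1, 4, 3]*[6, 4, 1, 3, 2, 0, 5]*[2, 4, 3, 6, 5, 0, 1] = [2, 0, 1, 4, 5, 3, 6]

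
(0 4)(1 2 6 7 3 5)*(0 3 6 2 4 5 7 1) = (0 5)(1 4 3 7 6)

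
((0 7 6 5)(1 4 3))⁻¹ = (0 5 6 7)(1 3 4)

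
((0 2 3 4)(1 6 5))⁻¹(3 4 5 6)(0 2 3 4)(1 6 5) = (0 1 5 4)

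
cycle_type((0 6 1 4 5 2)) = 6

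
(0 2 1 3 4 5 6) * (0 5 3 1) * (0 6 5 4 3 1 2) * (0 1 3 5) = (0 1 2 6 4 3 5)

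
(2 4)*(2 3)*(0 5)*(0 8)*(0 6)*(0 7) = (0 5 8 6 7)(2 4 3)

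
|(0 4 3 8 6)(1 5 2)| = 15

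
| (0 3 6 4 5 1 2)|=7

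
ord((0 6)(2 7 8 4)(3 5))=4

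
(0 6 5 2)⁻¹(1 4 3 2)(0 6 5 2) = (0 1 4 3)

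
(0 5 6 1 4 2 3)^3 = (0 1 3 6 2 5 4)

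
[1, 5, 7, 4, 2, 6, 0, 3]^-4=[0, 1, 2, 3, 4, 5, 6, 7]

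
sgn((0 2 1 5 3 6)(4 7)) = 1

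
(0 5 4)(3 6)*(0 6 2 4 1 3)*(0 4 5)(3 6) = (1 6 4 3 2 5)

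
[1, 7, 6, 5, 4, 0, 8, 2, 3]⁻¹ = [5, 0, 7, 8, 4, 3, 2, 1, 6]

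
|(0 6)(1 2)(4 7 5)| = 6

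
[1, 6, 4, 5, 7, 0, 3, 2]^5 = [0, 1, 7, 3, 2, 5, 6, 4]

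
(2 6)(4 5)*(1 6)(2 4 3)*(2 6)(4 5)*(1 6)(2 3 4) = (1 3)(2 6 5 4)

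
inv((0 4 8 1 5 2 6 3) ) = (0 3 6 2 5 1 8 4) 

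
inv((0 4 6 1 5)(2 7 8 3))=(0 5 1 6 4)(2 3 8 7)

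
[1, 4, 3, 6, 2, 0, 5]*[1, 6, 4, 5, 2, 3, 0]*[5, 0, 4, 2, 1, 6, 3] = [3, 4, 6, 5, 1, 0, 2]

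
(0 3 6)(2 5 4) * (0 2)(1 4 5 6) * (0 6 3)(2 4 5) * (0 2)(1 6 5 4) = (0 2 3 6 1 4 5)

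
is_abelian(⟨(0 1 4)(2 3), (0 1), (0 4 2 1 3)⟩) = no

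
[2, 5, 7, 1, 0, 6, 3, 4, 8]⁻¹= [4, 3, 0, 6, 7, 1, 5, 2, 8]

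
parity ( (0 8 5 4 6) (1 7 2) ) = even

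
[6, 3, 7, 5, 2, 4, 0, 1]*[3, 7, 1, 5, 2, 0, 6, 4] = [6, 5, 4, 0, 1, 2, 3, 7]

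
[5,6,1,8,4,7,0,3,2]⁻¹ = [6,2,8,7,4,0,1,5,3]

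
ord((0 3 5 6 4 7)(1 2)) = 6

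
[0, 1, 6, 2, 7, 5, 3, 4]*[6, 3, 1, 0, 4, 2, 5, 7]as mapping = [0→6, 1→3, 2→5, 3→1, 4→7, 5→2, 6→0, 7→4]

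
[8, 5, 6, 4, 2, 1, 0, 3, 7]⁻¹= [6, 5, 4, 7, 3, 1, 2, 8, 0]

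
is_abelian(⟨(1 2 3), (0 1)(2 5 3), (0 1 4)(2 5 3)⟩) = no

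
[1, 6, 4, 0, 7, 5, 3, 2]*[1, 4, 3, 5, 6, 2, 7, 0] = [4, 7, 6, 1, 0, 2, 5, 3]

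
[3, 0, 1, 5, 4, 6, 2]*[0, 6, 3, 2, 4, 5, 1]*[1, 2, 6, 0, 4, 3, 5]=[6, 1, 5, 3, 4, 2, 0]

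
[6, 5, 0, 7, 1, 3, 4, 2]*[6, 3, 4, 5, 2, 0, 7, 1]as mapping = [0→7, 1→0, 2→6, 3→1, 4→3, 5→5, 6→2, 7→4]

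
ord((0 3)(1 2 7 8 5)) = 10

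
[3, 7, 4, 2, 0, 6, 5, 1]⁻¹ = [4, 7, 3, 0, 2, 6, 5, 1]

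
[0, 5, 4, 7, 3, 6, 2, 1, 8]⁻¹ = [0, 7, 6, 4, 2, 1, 5, 3, 8]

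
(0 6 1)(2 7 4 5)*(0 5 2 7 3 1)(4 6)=(0 4 2 3 1 5 7 6)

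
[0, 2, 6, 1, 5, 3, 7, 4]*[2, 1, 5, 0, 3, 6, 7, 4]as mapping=[0→2, 1→5, 2→7, 3→1, 4→6, 5→0, 6→4, 7→3]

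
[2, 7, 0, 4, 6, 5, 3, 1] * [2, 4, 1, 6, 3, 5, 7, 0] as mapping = [0→1, 1→0, 2→2, 3→3, 4→7, 5→5, 6→6, 7→4] 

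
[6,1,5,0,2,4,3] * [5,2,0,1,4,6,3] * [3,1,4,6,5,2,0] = [6,4,0,2,3,5,1]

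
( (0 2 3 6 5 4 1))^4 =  (0 5 2 4 3 1 6)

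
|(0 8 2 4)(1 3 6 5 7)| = 20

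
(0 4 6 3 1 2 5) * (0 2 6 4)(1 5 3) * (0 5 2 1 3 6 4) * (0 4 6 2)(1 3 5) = (0 1 6 5 3)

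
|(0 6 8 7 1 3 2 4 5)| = 9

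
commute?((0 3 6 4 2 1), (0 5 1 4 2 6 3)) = no:(0 3 6 4 2 1) * (0 5 1 4 2 6 3) = (1 5)(2 4 6), (0 5 1 4 2 6 3) * (0 3 6 4 2 1) = (0 5)(1 2 4)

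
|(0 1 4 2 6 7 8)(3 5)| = 14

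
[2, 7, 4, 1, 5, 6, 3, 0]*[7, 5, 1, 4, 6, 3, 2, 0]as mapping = [0→1, 1→0, 2→6, 3→5, 4→3, 5→2, 6→4, 7→7]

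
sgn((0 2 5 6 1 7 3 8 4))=1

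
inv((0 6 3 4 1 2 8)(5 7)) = (0 8 2 1 4 3 6)(5 7)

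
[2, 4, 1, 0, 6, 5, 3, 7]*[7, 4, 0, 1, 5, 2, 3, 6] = [0, 5, 4, 7, 3, 2, 1, 6]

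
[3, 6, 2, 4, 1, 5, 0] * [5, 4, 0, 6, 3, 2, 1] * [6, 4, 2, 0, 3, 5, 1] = [1, 4, 6, 0, 3, 2, 5]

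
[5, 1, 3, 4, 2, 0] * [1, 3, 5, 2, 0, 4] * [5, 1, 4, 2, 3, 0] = [3, 2, 4, 5, 0, 1]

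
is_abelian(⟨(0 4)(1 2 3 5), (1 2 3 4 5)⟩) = no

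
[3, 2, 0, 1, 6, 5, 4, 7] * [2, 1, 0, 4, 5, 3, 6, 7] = [4, 0, 2, 1, 6, 3, 5, 7]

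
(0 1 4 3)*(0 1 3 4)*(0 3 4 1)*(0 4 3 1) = (0 3 4) 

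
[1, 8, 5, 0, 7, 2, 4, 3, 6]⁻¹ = [3, 0, 5, 7, 6, 2, 8, 4, 1]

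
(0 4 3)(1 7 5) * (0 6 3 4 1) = (0 1 7 5)(3 6)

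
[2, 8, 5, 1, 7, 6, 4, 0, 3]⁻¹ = [7, 3, 0, 8, 6, 2, 5, 4, 1]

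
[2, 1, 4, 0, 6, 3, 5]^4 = [5, 1, 3, 6, 0, 4, 2]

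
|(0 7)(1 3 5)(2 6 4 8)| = 12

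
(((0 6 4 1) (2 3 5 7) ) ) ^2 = (0 4) (1 6) (2 5) (3 7) 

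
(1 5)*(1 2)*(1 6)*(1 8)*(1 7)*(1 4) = (1 5 2 6 8 7 4)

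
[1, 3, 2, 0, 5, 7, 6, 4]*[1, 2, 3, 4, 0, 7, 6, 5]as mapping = [0→2, 1→4, 2→3, 3→1, 4→7, 5→5, 6→6, 7→0]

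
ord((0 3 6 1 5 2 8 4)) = 8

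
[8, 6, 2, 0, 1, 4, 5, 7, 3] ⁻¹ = [3, 4, 2, 8, 5, 6, 1, 7, 0] 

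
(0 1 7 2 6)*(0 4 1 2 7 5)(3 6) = (0 2 3 6 4 1 5)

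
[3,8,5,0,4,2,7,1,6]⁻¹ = [3,7,5,0,4,2,8,6,1]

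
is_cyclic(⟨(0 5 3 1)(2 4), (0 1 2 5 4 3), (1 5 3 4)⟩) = no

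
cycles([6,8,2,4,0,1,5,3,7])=(0 6 5 1 8 7 3 4) 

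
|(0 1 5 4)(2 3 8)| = 12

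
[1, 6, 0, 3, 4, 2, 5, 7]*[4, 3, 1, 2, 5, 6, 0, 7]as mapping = [0→3, 1→0, 2→4, 3→2, 4→5, 5→1, 6→6, 7→7]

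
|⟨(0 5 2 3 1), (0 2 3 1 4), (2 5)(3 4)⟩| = 360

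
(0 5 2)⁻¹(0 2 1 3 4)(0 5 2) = (0 1 3 4 5)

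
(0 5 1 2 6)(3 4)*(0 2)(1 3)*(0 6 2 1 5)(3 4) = (1 6)(4 5)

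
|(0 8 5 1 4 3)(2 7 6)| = 6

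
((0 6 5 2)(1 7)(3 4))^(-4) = ()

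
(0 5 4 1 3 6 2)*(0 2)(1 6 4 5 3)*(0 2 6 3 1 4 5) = (0 1 4 3 5)(2 6)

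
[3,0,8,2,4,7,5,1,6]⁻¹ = [1,7,3,0,4,6,8,5,2]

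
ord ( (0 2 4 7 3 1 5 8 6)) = 9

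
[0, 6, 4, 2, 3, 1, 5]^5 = [0, 5, 3, 4, 2, 6, 1]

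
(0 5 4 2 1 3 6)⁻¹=(0 6 3 1 2 4 5)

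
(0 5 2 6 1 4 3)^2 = (0 2 1 3 5 6 4)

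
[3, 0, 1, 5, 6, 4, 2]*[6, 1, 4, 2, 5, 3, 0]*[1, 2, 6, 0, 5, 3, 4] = [6, 4, 2, 0, 1, 3, 5]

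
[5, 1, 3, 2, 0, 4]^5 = [4, 1, 3, 2, 5, 0]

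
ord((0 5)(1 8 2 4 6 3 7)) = 14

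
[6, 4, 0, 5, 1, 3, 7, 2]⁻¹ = [2, 4, 7, 5, 1, 3, 0, 6]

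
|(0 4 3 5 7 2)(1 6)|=6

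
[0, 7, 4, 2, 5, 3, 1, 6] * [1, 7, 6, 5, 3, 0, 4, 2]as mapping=[0→1, 1→2, 2→3, 3→6, 4→0, 5→5, 6→7, 7→4]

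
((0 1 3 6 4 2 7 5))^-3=(0 2 3 5 4 1 7 6)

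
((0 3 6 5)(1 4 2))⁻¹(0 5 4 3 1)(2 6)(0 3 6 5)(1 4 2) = (0 2 6 4 3)(1 5)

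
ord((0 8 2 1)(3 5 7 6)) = 4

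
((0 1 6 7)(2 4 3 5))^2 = (0 6)(1 7)(2 3)(4 5)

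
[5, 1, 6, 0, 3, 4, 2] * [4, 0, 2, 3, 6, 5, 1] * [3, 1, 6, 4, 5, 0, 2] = [0, 3, 1, 5, 4, 2, 6]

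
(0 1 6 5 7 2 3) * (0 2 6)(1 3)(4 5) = (0 3 2 1)(4 5 7 6)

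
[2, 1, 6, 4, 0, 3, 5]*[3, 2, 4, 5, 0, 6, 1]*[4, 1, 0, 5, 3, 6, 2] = [3, 0, 1, 4, 5, 6, 2]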